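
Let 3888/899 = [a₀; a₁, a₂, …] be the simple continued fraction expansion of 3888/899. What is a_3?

Run the Euclidean algorithm, recording each quotient:
⌊3888/899⌋ = 4, remainder 292
⌊899/292⌋ = 3, remainder 23
⌊292/23⌋ = 12, remainder 16
⌊23/16⌋ = 1, remainder 7

1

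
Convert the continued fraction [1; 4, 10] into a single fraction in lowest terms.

a_0 = 1: 1/1
a_1 = 4: 5/4
a_2 = 10: 51/41

51/41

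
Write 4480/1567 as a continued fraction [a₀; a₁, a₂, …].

4480 ÷ 1567 → quotient 2, remainder 1346
1567 ÷ 1346 → quotient 1, remainder 221
1346 ÷ 221 → quotient 6, remainder 20
221 ÷ 20 → quotient 11, remainder 1
20 ÷ 1 → quotient 20, remainder 0

[2; 1, 6, 11, 20]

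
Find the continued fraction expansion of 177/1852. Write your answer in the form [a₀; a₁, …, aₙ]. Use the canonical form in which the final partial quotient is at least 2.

[0; 10, 2, 6, 3, 4]

Repeatedly divide and take the remainder:
⌊177/1852⌋ = 0, remainder 177
⌊1852/177⌋ = 10, remainder 82
⌊177/82⌋ = 2, remainder 13
⌊82/13⌋ = 6, remainder 4
⌊13/4⌋ = 3, remainder 1
⌊4/1⌋ = 4, remainder 0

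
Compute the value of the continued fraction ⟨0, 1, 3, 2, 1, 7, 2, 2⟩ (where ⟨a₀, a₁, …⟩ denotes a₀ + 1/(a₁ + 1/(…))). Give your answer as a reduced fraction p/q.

Collapse the nested fraction from the inside out:
Start with 2.
2 + 1/(2/1) = 2 + 1/2 = 5/2
7 + 1/(5/2) = 7 + 2/5 = 37/5
1 + 1/(37/5) = 1 + 5/37 = 42/37
2 + 1/(42/37) = 2 + 37/42 = 121/42
3 + 1/(121/42) = 3 + 42/121 = 405/121
1 + 1/(405/121) = 1 + 121/405 = 526/405
0 + 1/(526/405) = 0 + 405/526 = 405/526

405/526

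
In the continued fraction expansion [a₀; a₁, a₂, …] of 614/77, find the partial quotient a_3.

614 = 7·77 + 75, so a_0 = 7
77 = 1·75 + 2, so a_1 = 1
75 = 37·2 + 1, so a_2 = 37
2 = 2·1 + 0, so a_3 = 2

2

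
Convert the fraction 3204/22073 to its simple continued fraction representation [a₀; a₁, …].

3204 = 0·22073 + 3204, so a_0 = 0
22073 = 6·3204 + 2849, so a_1 = 6
3204 = 1·2849 + 355, so a_2 = 1
2849 = 8·355 + 9, so a_3 = 8
355 = 39·9 + 4, so a_4 = 39
9 = 2·4 + 1, so a_5 = 2
4 = 4·1 + 0, so a_6 = 4

[0; 6, 1, 8, 39, 2, 4]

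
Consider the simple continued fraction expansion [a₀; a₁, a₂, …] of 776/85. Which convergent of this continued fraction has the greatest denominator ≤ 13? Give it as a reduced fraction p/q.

73/8

a_0 = 9: 9/1  (≤ bound)
a_1 = 7: 64/7  (≤ bound)
a_2 = 1: 73/8  (≤ bound)
a_3 = 2: 210/23  (> 13, stop)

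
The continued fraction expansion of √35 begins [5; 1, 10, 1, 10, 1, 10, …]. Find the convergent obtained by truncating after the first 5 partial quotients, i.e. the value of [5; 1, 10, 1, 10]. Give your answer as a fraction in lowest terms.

a_0 = 5: 5/1
a_1 = 1: 6/1
a_2 = 10: 65/11
a_3 = 1: 71/12
a_4 = 10: 775/131

775/131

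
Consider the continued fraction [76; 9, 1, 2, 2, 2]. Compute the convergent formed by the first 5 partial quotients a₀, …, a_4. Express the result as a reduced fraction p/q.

Work from the innermost term outward:
Start with 2.
2 + 1/(2/1) = 2 + 1/2 = 5/2
1 + 1/(5/2) = 1 + 2/5 = 7/5
9 + 1/(7/5) = 9 + 5/7 = 68/7
76 + 1/(68/7) = 76 + 7/68 = 5175/68

5175/68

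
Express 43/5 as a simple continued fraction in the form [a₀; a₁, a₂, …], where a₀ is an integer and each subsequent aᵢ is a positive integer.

[8; 1, 1, 2]

Run the Euclidean algorithm, recording each quotient:
43 = 8·5 + 3, so a_0 = 8
5 = 1·3 + 2, so a_1 = 1
3 = 1·2 + 1, so a_2 = 1
2 = 2·1 + 0, so a_3 = 2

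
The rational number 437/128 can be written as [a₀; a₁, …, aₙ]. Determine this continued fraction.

437 = 3·128 + 53, so a_0 = 3
128 = 2·53 + 22, so a_1 = 2
53 = 2·22 + 9, so a_2 = 2
22 = 2·9 + 4, so a_3 = 2
9 = 2·4 + 1, so a_4 = 2
4 = 4·1 + 0, so a_5 = 4

[3; 2, 2, 2, 2, 4]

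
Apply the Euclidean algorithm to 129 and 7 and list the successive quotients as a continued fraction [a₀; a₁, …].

[18; 2, 3]

⌊129/7⌋ = 18, remainder 3
⌊7/3⌋ = 2, remainder 1
⌊3/1⌋ = 3, remainder 0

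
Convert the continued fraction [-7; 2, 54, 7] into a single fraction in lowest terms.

Compute successive convergents:
a_0 = -7: -7/1
a_1 = 2: -13/2
a_2 = 54: -709/109
a_3 = 7: -4976/765

-4976/765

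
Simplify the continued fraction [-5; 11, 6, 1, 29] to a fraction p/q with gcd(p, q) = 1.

Start with 29.
1 + 1/(29/1) = 1 + 1/29 = 30/29
6 + 1/(30/29) = 6 + 29/30 = 209/30
11 + 1/(209/30) = 11 + 30/209 = 2329/209
-5 + 1/(2329/209) = -5 + 209/2329 = -11436/2329

-11436/2329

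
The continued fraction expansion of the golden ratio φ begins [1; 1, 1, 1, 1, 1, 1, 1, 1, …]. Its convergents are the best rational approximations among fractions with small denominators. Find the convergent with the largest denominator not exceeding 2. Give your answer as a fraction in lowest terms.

a_0 = 1: 1/1  (≤ bound)
a_1 = 1: 2/1  (≤ bound)
a_2 = 1: 3/2  (≤ bound)
a_3 = 1: 5/3  (> 2, stop)

3/2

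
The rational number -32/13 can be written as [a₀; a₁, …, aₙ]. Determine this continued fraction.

[-3; 1, 1, 6]

Apply division with remainder until the remainder is 0:
-32 ÷ 13 → quotient -3, remainder 7
13 ÷ 7 → quotient 1, remainder 6
7 ÷ 6 → quotient 1, remainder 1
6 ÷ 1 → quotient 6, remainder 0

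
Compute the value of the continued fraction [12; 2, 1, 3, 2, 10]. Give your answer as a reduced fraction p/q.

Start with 10.
2 + 1/(10/1) = 2 + 1/10 = 21/10
3 + 1/(21/10) = 3 + 10/21 = 73/21
1 + 1/(73/21) = 1 + 21/73 = 94/73
2 + 1/(94/73) = 2 + 73/94 = 261/94
12 + 1/(261/94) = 12 + 94/261 = 3226/261

3226/261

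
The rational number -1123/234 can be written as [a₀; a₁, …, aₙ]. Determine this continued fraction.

-1123 = -5·234 + 47, so a_0 = -5
234 = 4·47 + 46, so a_1 = 4
47 = 1·46 + 1, so a_2 = 1
46 = 46·1 + 0, so a_3 = 46

[-5; 4, 1, 46]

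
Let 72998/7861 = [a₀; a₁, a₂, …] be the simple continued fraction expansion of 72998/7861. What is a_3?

Apply division with remainder until the remainder is 0:
72998 = 9·7861 + 2249, so a_0 = 9
7861 = 3·2249 + 1114, so a_1 = 3
2249 = 2·1114 + 21, so a_2 = 2
1114 = 53·21 + 1, so a_3 = 53

53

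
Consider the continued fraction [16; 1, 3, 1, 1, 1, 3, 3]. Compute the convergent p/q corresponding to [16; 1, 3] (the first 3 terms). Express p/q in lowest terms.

67/4

Compute successive convergents:
a_0 = 16: 16/1
a_1 = 1: 17/1
a_2 = 3: 67/4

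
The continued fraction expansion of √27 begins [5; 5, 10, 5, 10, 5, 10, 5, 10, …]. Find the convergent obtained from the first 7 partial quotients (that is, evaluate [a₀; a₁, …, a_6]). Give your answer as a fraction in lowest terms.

Start with 10.
5 + 1/(10/1) = 5 + 1/10 = 51/10
10 + 1/(51/10) = 10 + 10/51 = 520/51
5 + 1/(520/51) = 5 + 51/520 = 2651/520
10 + 1/(2651/520) = 10 + 520/2651 = 27030/2651
5 + 1/(27030/2651) = 5 + 2651/27030 = 137801/27030
5 + 1/(137801/27030) = 5 + 27030/137801 = 716035/137801

716035/137801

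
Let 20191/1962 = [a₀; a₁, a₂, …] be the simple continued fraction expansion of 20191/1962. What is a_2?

Apply division with remainder until the remainder is 0:
20191 = 10·1962 + 571, so a_0 = 10
1962 = 3·571 + 249, so a_1 = 3
571 = 2·249 + 73, so a_2 = 2

2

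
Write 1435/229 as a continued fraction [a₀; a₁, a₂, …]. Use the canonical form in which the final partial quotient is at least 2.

[6; 3, 1, 3, 15]

⌊1435/229⌋ = 6, remainder 61
⌊229/61⌋ = 3, remainder 46
⌊61/46⌋ = 1, remainder 15
⌊46/15⌋ = 3, remainder 1
⌊15/1⌋ = 15, remainder 0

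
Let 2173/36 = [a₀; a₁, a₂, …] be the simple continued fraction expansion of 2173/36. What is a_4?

2173 ÷ 36 → quotient 60, remainder 13
36 ÷ 13 → quotient 2, remainder 10
13 ÷ 10 → quotient 1, remainder 3
10 ÷ 3 → quotient 3, remainder 1
3 ÷ 1 → quotient 3, remainder 0

3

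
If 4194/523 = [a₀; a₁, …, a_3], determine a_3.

4194 = 8·523 + 10, so a_0 = 8
523 = 52·10 + 3, so a_1 = 52
10 = 3·3 + 1, so a_2 = 3
3 = 3·1 + 0, so a_3 = 3

3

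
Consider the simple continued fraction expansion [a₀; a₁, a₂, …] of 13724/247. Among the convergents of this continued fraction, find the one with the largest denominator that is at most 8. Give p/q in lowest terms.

389/7

List convergents until the denominator exceeds the bound:
a_0 = 55: 55/1  (≤ bound)
a_1 = 1: 56/1  (≤ bound)
a_2 = 1: 111/2  (≤ bound)
a_3 = 3: 389/7  (≤ bound)
a_4 = 2: 889/16  (> 8, stop)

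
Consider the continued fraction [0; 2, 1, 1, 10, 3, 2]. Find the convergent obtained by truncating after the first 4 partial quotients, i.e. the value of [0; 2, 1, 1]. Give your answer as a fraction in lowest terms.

2/5

Start with 1.
1 + 1/(1/1) = 1 + 1/1 = 2/1
2 + 1/(2/1) = 2 + 1/2 = 5/2
0 + 1/(5/2) = 0 + 2/5 = 2/5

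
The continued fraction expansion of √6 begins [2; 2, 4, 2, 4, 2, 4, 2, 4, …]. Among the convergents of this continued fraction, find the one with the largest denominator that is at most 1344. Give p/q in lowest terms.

List convergents until the denominator exceeds the bound:
a_0 = 2: 2/1  (≤ bound)
a_1 = 2: 5/2  (≤ bound)
a_2 = 4: 22/9  (≤ bound)
a_3 = 2: 49/20  (≤ bound)
a_4 = 4: 218/89  (≤ bound)
a_5 = 2: 485/198  (≤ bound)
a_6 = 4: 2158/881  (≤ bound)
a_7 = 2: 4801/1960  (> 1344, stop)

2158/881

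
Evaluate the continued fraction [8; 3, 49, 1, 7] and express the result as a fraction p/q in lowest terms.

10039/1205

Start with 7.
1 + 1/(7/1) = 1 + 1/7 = 8/7
49 + 1/(8/7) = 49 + 7/8 = 399/8
3 + 1/(399/8) = 3 + 8/399 = 1205/399
8 + 1/(1205/399) = 8 + 399/1205 = 10039/1205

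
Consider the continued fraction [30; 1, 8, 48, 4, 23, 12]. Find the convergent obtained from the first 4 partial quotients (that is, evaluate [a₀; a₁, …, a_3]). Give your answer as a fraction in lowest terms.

13375/433

Start with 48.
8 + 1/(48/1) = 8 + 1/48 = 385/48
1 + 1/(385/48) = 1 + 48/385 = 433/385
30 + 1/(433/385) = 30 + 385/433 = 13375/433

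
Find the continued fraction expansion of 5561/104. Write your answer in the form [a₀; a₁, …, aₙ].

⌊5561/104⌋ = 53, remainder 49
⌊104/49⌋ = 2, remainder 6
⌊49/6⌋ = 8, remainder 1
⌊6/1⌋ = 6, remainder 0

[53; 2, 8, 6]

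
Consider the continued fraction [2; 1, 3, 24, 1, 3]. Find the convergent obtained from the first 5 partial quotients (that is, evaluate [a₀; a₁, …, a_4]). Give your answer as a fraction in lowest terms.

Build up convergents one term at a time:
a_0 = 2: 2/1
a_1 = 1: 3/1
a_2 = 3: 11/4
a_3 = 24: 267/97
a_4 = 1: 278/101

278/101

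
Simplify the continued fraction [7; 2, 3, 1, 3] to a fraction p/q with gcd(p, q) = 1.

Start with 3.
1 + 1/(3/1) = 1 + 1/3 = 4/3
3 + 1/(4/3) = 3 + 3/4 = 15/4
2 + 1/(15/4) = 2 + 4/15 = 34/15
7 + 1/(34/15) = 7 + 15/34 = 253/34

253/34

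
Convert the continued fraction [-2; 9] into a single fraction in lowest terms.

-17/9

a_0 = -2: -2/1
a_1 = 9: -17/9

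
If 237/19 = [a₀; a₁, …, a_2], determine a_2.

9

237 = 12·19 + 9, so a_0 = 12
19 = 2·9 + 1, so a_1 = 2
9 = 9·1 + 0, so a_2 = 9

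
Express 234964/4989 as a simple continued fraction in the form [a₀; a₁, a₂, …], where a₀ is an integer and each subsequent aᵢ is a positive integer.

Repeatedly divide and take the remainder:
234964 = 47·4989 + 481, so a_0 = 47
4989 = 10·481 + 179, so a_1 = 10
481 = 2·179 + 123, so a_2 = 2
179 = 1·123 + 56, so a_3 = 1
123 = 2·56 + 11, so a_4 = 2
56 = 5·11 + 1, so a_5 = 5
11 = 11·1 + 0, so a_6 = 11

[47; 10, 2, 1, 2, 5, 11]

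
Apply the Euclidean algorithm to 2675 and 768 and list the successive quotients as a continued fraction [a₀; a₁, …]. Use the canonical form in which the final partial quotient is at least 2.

Apply division with remainder until the remainder is 0:
2675 ÷ 768 → quotient 3, remainder 371
768 ÷ 371 → quotient 2, remainder 26
371 ÷ 26 → quotient 14, remainder 7
26 ÷ 7 → quotient 3, remainder 5
7 ÷ 5 → quotient 1, remainder 2
5 ÷ 2 → quotient 2, remainder 1
2 ÷ 1 → quotient 2, remainder 0

[3; 2, 14, 3, 1, 2, 2]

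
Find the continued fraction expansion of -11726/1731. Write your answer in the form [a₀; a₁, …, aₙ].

[-7; 4, 2, 2, 1, 13, 4]

-11726 = -7·1731 + 391, so a_0 = -7
1731 = 4·391 + 167, so a_1 = 4
391 = 2·167 + 57, so a_2 = 2
167 = 2·57 + 53, so a_3 = 2
57 = 1·53 + 4, so a_4 = 1
53 = 13·4 + 1, so a_5 = 13
4 = 4·1 + 0, so a_6 = 4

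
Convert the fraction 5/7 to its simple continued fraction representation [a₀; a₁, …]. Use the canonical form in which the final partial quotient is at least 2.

Repeatedly divide and take the remainder:
⌊5/7⌋ = 0, remainder 5
⌊7/5⌋ = 1, remainder 2
⌊5/2⌋ = 2, remainder 1
⌊2/1⌋ = 2, remainder 0

[0; 1, 2, 2]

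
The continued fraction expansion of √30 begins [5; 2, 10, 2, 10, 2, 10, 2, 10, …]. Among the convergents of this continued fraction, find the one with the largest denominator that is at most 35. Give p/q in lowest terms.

115/21

a_0 = 5: 5/1  (≤ bound)
a_1 = 2: 11/2  (≤ bound)
a_2 = 10: 115/21  (≤ bound)
a_3 = 2: 241/44  (> 35, stop)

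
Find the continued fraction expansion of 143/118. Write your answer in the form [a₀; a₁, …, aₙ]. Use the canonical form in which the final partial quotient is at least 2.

Run the Euclidean algorithm, recording each quotient:
143 = 1·118 + 25, so a_0 = 1
118 = 4·25 + 18, so a_1 = 4
25 = 1·18 + 7, so a_2 = 1
18 = 2·7 + 4, so a_3 = 2
7 = 1·4 + 3, so a_4 = 1
4 = 1·3 + 1, so a_5 = 1
3 = 3·1 + 0, so a_6 = 3

[1; 4, 1, 2, 1, 1, 3]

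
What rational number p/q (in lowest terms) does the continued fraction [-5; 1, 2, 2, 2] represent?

-73/17

a_0 = -5: -5/1
a_1 = 1: -4/1
a_2 = 2: -13/3
a_3 = 2: -30/7
a_4 = 2: -73/17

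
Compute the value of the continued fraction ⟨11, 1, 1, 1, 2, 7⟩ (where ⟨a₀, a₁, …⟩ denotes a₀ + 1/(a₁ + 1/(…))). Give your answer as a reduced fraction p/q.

a_0 = 11: 11/1
a_1 = 1: 12/1
a_2 = 1: 23/2
a_3 = 1: 35/3
a_4 = 2: 93/8
a_5 = 7: 686/59

686/59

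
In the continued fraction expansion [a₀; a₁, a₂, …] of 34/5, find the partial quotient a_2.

⌊34/5⌋ = 6, remainder 4
⌊5/4⌋ = 1, remainder 1
⌊4/1⌋ = 4, remainder 0

4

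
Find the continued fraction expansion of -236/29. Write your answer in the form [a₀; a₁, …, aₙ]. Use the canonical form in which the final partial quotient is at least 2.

[-9; 1, 6, 4]

Apply division with remainder until the remainder is 0:
-236 = -9·29 + 25, so a_0 = -9
29 = 1·25 + 4, so a_1 = 1
25 = 6·4 + 1, so a_2 = 6
4 = 4·1 + 0, so a_3 = 4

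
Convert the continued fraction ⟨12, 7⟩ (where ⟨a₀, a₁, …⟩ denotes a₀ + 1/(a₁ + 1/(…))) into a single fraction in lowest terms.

85/7

Compute successive convergents:
a_0 = 12: 12/1
a_1 = 7: 85/7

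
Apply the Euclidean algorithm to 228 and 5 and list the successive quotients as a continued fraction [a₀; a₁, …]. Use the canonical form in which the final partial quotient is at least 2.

[45; 1, 1, 2]

⌊228/5⌋ = 45, remainder 3
⌊5/3⌋ = 1, remainder 2
⌊3/2⌋ = 1, remainder 1
⌊2/1⌋ = 2, remainder 0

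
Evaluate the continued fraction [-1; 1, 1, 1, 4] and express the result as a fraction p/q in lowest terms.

Start with 4.
1 + 1/(4/1) = 1 + 1/4 = 5/4
1 + 1/(5/4) = 1 + 4/5 = 9/5
1 + 1/(9/5) = 1 + 5/9 = 14/9
-1 + 1/(14/9) = -1 + 9/14 = -5/14

-5/14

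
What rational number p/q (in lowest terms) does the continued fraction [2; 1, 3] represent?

a_0 = 2: 2/1
a_1 = 1: 3/1
a_2 = 3: 11/4

11/4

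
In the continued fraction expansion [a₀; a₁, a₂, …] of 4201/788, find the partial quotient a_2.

Apply division with remainder until the remainder is 0:
⌊4201/788⌋ = 5, remainder 261
⌊788/261⌋ = 3, remainder 5
⌊261/5⌋ = 52, remainder 1

52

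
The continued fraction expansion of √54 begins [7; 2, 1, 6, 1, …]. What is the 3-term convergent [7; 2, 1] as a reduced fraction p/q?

Start with 1.
2 + 1/(1/1) = 2 + 1/1 = 3/1
7 + 1/(3/1) = 7 + 1/3 = 22/3

22/3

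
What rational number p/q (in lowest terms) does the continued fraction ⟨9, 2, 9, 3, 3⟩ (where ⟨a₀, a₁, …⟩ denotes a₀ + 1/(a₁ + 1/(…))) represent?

1857/196

Start with 3.
3 + 1/(3/1) = 3 + 1/3 = 10/3
9 + 1/(10/3) = 9 + 3/10 = 93/10
2 + 1/(93/10) = 2 + 10/93 = 196/93
9 + 1/(196/93) = 9 + 93/196 = 1857/196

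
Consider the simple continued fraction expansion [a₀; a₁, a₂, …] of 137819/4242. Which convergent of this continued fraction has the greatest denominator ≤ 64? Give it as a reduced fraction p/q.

1527/47

a_0 = 32: 32/1  (≤ bound)
a_1 = 2: 65/2  (≤ bound)
a_2 = 22: 1462/45  (≤ bound)
a_3 = 1: 1527/47  (≤ bound)
a_4 = 1: 2989/92  (> 64, stop)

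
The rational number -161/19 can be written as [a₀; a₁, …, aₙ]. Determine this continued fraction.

Run the Euclidean algorithm, recording each quotient:
-161 = -9·19 + 10, so a_0 = -9
19 = 1·10 + 9, so a_1 = 1
10 = 1·9 + 1, so a_2 = 1
9 = 9·1 + 0, so a_3 = 9

[-9; 1, 1, 9]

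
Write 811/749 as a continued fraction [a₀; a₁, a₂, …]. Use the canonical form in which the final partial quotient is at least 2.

[1; 12, 12, 2, 2]

811 = 1·749 + 62, so a_0 = 1
749 = 12·62 + 5, so a_1 = 12
62 = 12·5 + 2, so a_2 = 12
5 = 2·2 + 1, so a_3 = 2
2 = 2·1 + 0, so a_4 = 2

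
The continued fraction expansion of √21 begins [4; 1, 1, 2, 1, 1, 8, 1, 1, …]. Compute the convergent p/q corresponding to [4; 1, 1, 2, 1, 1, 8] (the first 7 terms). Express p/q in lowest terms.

a_0 = 4: 4/1
a_1 = 1: 5/1
a_2 = 1: 9/2
a_3 = 2: 23/5
a_4 = 1: 32/7
a_5 = 1: 55/12
a_6 = 8: 472/103

472/103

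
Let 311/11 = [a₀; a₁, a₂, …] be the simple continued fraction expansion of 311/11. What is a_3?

2

311 = 28·11 + 3, so a_0 = 28
11 = 3·3 + 2, so a_1 = 3
3 = 1·2 + 1, so a_2 = 1
2 = 2·1 + 0, so a_3 = 2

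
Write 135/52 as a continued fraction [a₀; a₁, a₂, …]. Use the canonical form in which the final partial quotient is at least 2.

[2; 1, 1, 2, 10]

⌊135/52⌋ = 2, remainder 31
⌊52/31⌋ = 1, remainder 21
⌊31/21⌋ = 1, remainder 10
⌊21/10⌋ = 2, remainder 1
⌊10/1⌋ = 10, remainder 0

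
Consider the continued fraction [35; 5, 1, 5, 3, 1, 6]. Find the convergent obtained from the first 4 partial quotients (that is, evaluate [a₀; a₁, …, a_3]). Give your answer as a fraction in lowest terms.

a_0 = 35: 35/1
a_1 = 5: 176/5
a_2 = 1: 211/6
a_3 = 5: 1231/35

1231/35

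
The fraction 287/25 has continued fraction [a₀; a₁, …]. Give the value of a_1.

⌊287/25⌋ = 11, remainder 12
⌊25/12⌋ = 2, remainder 1

2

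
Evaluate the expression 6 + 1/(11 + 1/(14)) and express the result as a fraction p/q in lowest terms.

Compute successive convergents:
a_0 = 6: 6/1
a_1 = 11: 67/11
a_2 = 14: 944/155

944/155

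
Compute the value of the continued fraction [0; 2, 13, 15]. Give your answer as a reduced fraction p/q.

a_0 = 0: 0/1
a_1 = 2: 1/2
a_2 = 13: 13/27
a_3 = 15: 196/407

196/407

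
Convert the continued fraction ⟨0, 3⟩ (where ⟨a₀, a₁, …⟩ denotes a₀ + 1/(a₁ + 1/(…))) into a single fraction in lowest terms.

1/3

Compute successive convergents:
a_0 = 0: 0/1
a_1 = 3: 1/3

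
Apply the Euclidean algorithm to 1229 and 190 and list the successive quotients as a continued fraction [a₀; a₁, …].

[6; 2, 7, 2, 2, 2]

Repeatedly divide and take the remainder:
⌊1229/190⌋ = 6, remainder 89
⌊190/89⌋ = 2, remainder 12
⌊89/12⌋ = 7, remainder 5
⌊12/5⌋ = 2, remainder 2
⌊5/2⌋ = 2, remainder 1
⌊2/1⌋ = 2, remainder 0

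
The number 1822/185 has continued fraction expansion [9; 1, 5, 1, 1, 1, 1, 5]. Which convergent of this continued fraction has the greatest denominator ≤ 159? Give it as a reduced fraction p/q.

a_0 = 9: 9/1  (≤ bound)
a_1 = 1: 10/1  (≤ bound)
a_2 = 5: 59/6  (≤ bound)
a_3 = 1: 69/7  (≤ bound)
a_4 = 1: 128/13  (≤ bound)
a_5 = 1: 197/20  (≤ bound)
a_6 = 1: 325/33  (≤ bound)
a_7 = 5: 1822/185  (> 159, stop)

325/33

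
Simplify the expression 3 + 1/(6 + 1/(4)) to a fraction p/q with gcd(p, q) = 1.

79/25

Start with 4.
6 + 1/(4/1) = 6 + 1/4 = 25/4
3 + 1/(25/4) = 3 + 4/25 = 79/25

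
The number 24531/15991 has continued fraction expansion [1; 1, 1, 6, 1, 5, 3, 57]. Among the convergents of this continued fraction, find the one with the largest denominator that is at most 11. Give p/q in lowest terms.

3/2

a_0 = 1: 1/1  (≤ bound)
a_1 = 1: 2/1  (≤ bound)
a_2 = 1: 3/2  (≤ bound)
a_3 = 6: 20/13  (> 11, stop)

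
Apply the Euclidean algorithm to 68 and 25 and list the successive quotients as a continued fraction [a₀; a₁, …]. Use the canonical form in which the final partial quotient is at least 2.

68 ÷ 25 → quotient 2, remainder 18
25 ÷ 18 → quotient 1, remainder 7
18 ÷ 7 → quotient 2, remainder 4
7 ÷ 4 → quotient 1, remainder 3
4 ÷ 3 → quotient 1, remainder 1
3 ÷ 1 → quotient 3, remainder 0

[2; 1, 2, 1, 1, 3]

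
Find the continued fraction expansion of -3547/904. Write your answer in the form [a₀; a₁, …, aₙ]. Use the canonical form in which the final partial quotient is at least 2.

-3547 ÷ 904 → quotient -4, remainder 69
904 ÷ 69 → quotient 13, remainder 7
69 ÷ 7 → quotient 9, remainder 6
7 ÷ 6 → quotient 1, remainder 1
6 ÷ 1 → quotient 6, remainder 0

[-4; 13, 9, 1, 6]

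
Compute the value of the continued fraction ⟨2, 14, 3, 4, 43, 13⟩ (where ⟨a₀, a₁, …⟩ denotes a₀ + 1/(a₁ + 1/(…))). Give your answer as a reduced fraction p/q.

Start with 13.
43 + 1/(13/1) = 43 + 1/13 = 560/13
4 + 1/(560/13) = 4 + 13/560 = 2253/560
3 + 1/(2253/560) = 3 + 560/2253 = 7319/2253
14 + 1/(7319/2253) = 14 + 2253/7319 = 104719/7319
2 + 1/(104719/7319) = 2 + 7319/104719 = 216757/104719

216757/104719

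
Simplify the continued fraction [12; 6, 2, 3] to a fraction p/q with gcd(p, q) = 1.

Compute successive convergents:
a_0 = 12: 12/1
a_1 = 6: 73/6
a_2 = 2: 158/13
a_3 = 3: 547/45

547/45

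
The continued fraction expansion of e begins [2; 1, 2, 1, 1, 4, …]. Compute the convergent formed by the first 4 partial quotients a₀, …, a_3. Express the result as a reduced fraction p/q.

Start with 1.
2 + 1/(1/1) = 2 + 1/1 = 3/1
1 + 1/(3/1) = 1 + 1/3 = 4/3
2 + 1/(4/3) = 2 + 3/4 = 11/4

11/4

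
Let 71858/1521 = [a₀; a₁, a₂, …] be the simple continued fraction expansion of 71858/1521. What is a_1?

4

71858 ÷ 1521 → quotient 47, remainder 371
1521 ÷ 371 → quotient 4, remainder 37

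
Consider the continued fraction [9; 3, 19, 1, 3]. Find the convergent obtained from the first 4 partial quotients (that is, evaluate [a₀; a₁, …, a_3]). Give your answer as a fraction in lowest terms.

569/61

Collapse the nested fraction from the inside out:
Start with 1.
19 + 1/(1/1) = 19 + 1/1 = 20/1
3 + 1/(20/1) = 3 + 1/20 = 61/20
9 + 1/(61/20) = 9 + 20/61 = 569/61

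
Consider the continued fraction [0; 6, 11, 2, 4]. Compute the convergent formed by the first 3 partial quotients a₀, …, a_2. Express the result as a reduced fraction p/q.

Start with 11.
6 + 1/(11/1) = 6 + 1/11 = 67/11
0 + 1/(67/11) = 0 + 11/67 = 11/67

11/67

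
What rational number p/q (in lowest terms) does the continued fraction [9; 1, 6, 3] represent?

217/22

Start with 3.
6 + 1/(3/1) = 6 + 1/3 = 19/3
1 + 1/(19/3) = 1 + 3/19 = 22/19
9 + 1/(22/19) = 9 + 19/22 = 217/22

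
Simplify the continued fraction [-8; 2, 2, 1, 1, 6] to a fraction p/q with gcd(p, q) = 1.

-599/79

a_0 = -8: -8/1
a_1 = 2: -15/2
a_2 = 2: -38/5
a_3 = 1: -53/7
a_4 = 1: -91/12
a_5 = 6: -599/79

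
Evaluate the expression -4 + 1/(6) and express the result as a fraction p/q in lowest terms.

-23/6

Use the convergent recurrence hₖ = aₖ·hₖ₋₁ + hₖ₋₂ (and likewise for the denominators kₖ):
a_0 = -4: -4/1
a_1 = 6: -23/6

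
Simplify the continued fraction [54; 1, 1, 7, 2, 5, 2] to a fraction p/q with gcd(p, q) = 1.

20831/382

Compute successive convergents:
a_0 = 54: 54/1
a_1 = 1: 55/1
a_2 = 1: 109/2
a_3 = 7: 818/15
a_4 = 2: 1745/32
a_5 = 5: 9543/175
a_6 = 2: 20831/382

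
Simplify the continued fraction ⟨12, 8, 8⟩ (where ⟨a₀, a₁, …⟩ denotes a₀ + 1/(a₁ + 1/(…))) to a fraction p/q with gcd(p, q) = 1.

Work from the innermost term outward:
Start with 8.
8 + 1/(8/1) = 8 + 1/8 = 65/8
12 + 1/(65/8) = 12 + 8/65 = 788/65

788/65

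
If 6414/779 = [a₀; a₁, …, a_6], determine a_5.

Apply division with remainder until the remainder is 0:
⌊6414/779⌋ = 8, remainder 182
⌊779/182⌋ = 4, remainder 51
⌊182/51⌋ = 3, remainder 29
⌊51/29⌋ = 1, remainder 22
⌊29/22⌋ = 1, remainder 7
⌊22/7⌋ = 3, remainder 1

3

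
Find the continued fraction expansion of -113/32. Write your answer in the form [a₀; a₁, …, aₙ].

[-4; 2, 7, 2]

-113 ÷ 32 → quotient -4, remainder 15
32 ÷ 15 → quotient 2, remainder 2
15 ÷ 2 → quotient 7, remainder 1
2 ÷ 1 → quotient 2, remainder 0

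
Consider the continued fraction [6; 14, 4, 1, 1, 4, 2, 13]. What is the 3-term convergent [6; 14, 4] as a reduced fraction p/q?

Collapse the nested fraction from the inside out:
Start with 4.
14 + 1/(4/1) = 14 + 1/4 = 57/4
6 + 1/(57/4) = 6 + 4/57 = 346/57

346/57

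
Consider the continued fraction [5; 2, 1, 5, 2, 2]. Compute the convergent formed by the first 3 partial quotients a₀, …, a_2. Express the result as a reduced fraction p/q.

16/3

Start with 1.
2 + 1/(1/1) = 2 + 1/1 = 3/1
5 + 1/(3/1) = 5 + 1/3 = 16/3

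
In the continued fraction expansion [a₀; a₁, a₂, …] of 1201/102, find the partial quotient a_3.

2

⌊1201/102⌋ = 11, remainder 79
⌊102/79⌋ = 1, remainder 23
⌊79/23⌋ = 3, remainder 10
⌊23/10⌋ = 2, remainder 3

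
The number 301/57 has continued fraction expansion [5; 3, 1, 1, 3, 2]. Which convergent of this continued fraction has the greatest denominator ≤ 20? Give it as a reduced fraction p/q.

a_0 = 5: 5/1  (≤ bound)
a_1 = 3: 16/3  (≤ bound)
a_2 = 1: 21/4  (≤ bound)
a_3 = 1: 37/7  (≤ bound)
a_4 = 3: 132/25  (> 20, stop)

37/7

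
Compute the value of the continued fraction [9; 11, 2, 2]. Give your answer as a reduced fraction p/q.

518/57

Collapse the nested fraction from the inside out:
Start with 2.
2 + 1/(2/1) = 2 + 1/2 = 5/2
11 + 1/(5/2) = 11 + 2/5 = 57/5
9 + 1/(57/5) = 9 + 5/57 = 518/57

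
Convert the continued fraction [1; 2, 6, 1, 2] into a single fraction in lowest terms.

Compute successive convergents:
a_0 = 1: 1/1
a_1 = 2: 3/2
a_2 = 6: 19/13
a_3 = 1: 22/15
a_4 = 2: 63/43

63/43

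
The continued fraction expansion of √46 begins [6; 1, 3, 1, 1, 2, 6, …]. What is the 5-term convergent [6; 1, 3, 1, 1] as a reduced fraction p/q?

61/9

Start with 1.
1 + 1/(1/1) = 1 + 1/1 = 2/1
3 + 1/(2/1) = 3 + 1/2 = 7/2
1 + 1/(7/2) = 1 + 2/7 = 9/7
6 + 1/(9/7) = 6 + 7/9 = 61/9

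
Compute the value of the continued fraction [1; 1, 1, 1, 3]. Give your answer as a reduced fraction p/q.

Collapse the nested fraction from the inside out:
Start with 3.
1 + 1/(3/1) = 1 + 1/3 = 4/3
1 + 1/(4/3) = 1 + 3/4 = 7/4
1 + 1/(7/4) = 1 + 4/7 = 11/7
1 + 1/(11/7) = 1 + 7/11 = 18/11

18/11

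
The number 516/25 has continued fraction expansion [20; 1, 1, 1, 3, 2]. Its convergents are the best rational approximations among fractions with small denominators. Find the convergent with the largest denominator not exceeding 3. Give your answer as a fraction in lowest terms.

a_0 = 20: 20/1  (≤ bound)
a_1 = 1: 21/1  (≤ bound)
a_2 = 1: 41/2  (≤ bound)
a_3 = 1: 62/3  (≤ bound)
a_4 = 3: 227/11  (> 3, stop)

62/3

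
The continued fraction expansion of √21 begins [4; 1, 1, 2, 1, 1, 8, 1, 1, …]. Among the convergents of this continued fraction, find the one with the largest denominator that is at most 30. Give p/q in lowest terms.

a_0 = 4: 4/1  (≤ bound)
a_1 = 1: 5/1  (≤ bound)
a_2 = 1: 9/2  (≤ bound)
a_3 = 2: 23/5  (≤ bound)
a_4 = 1: 32/7  (≤ bound)
a_5 = 1: 55/12  (≤ bound)
a_6 = 8: 472/103  (> 30, stop)

55/12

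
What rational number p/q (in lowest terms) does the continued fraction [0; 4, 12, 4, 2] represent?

Build up convergents one term at a time:
a_0 = 0: 0/1
a_1 = 4: 1/4
a_2 = 12: 12/49
a_3 = 4: 49/200
a_4 = 2: 110/449

110/449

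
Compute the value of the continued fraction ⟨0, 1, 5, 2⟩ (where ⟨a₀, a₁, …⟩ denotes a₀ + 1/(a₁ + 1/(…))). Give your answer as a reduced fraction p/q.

11/13

a_0 = 0: 0/1
a_1 = 1: 1/1
a_2 = 5: 5/6
a_3 = 2: 11/13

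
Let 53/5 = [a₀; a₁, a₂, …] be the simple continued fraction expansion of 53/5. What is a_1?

Repeatedly divide and take the remainder:
⌊53/5⌋ = 10, remainder 3
⌊5/3⌋ = 1, remainder 2

1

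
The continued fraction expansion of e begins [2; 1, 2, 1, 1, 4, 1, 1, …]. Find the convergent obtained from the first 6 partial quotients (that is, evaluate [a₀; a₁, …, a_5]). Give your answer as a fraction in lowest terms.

87/32

a_0 = 2: 2/1
a_1 = 1: 3/1
a_2 = 2: 8/3
a_3 = 1: 11/4
a_4 = 1: 19/7
a_5 = 4: 87/32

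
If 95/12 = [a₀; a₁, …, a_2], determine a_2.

Run the Euclidean algorithm, recording each quotient:
95 = 7·12 + 11, so a_0 = 7
12 = 1·11 + 1, so a_1 = 1
11 = 11·1 + 0, so a_2 = 11

11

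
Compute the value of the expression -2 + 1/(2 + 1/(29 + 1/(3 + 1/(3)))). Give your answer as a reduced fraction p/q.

a_0 = -2: -2/1
a_1 = 2: -3/2
a_2 = 29: -89/59
a_3 = 3: -270/179
a_4 = 3: -899/596

-899/596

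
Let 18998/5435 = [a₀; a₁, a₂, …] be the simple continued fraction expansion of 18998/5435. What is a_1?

2

18998 ÷ 5435 → quotient 3, remainder 2693
5435 ÷ 2693 → quotient 2, remainder 49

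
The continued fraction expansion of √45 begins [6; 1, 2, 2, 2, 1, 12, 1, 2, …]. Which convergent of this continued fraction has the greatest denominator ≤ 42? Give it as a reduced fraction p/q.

161/24

List convergents until the denominator exceeds the bound:
a_0 = 6: 6/1  (≤ bound)
a_1 = 1: 7/1  (≤ bound)
a_2 = 2: 20/3  (≤ bound)
a_3 = 2: 47/7  (≤ bound)
a_4 = 2: 114/17  (≤ bound)
a_5 = 1: 161/24  (≤ bound)
a_6 = 12: 2046/305  (> 42, stop)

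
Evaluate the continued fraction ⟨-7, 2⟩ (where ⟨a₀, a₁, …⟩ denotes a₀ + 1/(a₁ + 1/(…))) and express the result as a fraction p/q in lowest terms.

Start with 2.
-7 + 1/(2/1) = -7 + 1/2 = -13/2

-13/2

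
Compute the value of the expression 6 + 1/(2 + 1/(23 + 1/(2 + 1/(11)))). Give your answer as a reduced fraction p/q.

Starting at the tail and folding back:
Start with 11.
2 + 1/(11/1) = 2 + 1/11 = 23/11
23 + 1/(23/11) = 23 + 11/23 = 540/23
2 + 1/(540/23) = 2 + 23/540 = 1103/540
6 + 1/(1103/540) = 6 + 540/1103 = 7158/1103

7158/1103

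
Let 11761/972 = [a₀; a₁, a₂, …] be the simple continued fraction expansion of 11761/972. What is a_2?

Apply division with remainder until the remainder is 0:
11761 ÷ 972 → quotient 12, remainder 97
972 ÷ 97 → quotient 10, remainder 2
97 ÷ 2 → quotient 48, remainder 1

48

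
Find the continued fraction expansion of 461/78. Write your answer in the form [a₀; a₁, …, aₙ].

461 ÷ 78 → quotient 5, remainder 71
78 ÷ 71 → quotient 1, remainder 7
71 ÷ 7 → quotient 10, remainder 1
7 ÷ 1 → quotient 7, remainder 0

[5; 1, 10, 7]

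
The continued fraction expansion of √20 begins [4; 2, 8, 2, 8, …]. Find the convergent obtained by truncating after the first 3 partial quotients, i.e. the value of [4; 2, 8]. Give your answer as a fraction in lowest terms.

a_0 = 4: 4/1
a_1 = 2: 9/2
a_2 = 8: 76/17

76/17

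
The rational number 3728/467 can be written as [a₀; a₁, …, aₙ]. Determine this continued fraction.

[7; 1, 57, 2, 1, 2]

⌊3728/467⌋ = 7, remainder 459
⌊467/459⌋ = 1, remainder 8
⌊459/8⌋ = 57, remainder 3
⌊8/3⌋ = 2, remainder 2
⌊3/2⌋ = 1, remainder 1
⌊2/1⌋ = 2, remainder 0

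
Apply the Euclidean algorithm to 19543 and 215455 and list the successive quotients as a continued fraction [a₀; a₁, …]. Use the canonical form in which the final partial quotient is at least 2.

[0; 11, 40, 1, 1, 4, 1, 43]

Run the Euclidean algorithm, recording each quotient:
19543 ÷ 215455 → quotient 0, remainder 19543
215455 ÷ 19543 → quotient 11, remainder 482
19543 ÷ 482 → quotient 40, remainder 263
482 ÷ 263 → quotient 1, remainder 219
263 ÷ 219 → quotient 1, remainder 44
219 ÷ 44 → quotient 4, remainder 43
44 ÷ 43 → quotient 1, remainder 1
43 ÷ 1 → quotient 43, remainder 0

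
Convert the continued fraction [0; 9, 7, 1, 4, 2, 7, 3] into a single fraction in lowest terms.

Start with 3.
7 + 1/(3/1) = 7 + 1/3 = 22/3
2 + 1/(22/3) = 2 + 3/22 = 47/22
4 + 1/(47/22) = 4 + 22/47 = 210/47
1 + 1/(210/47) = 1 + 47/210 = 257/210
7 + 1/(257/210) = 7 + 210/257 = 2009/257
9 + 1/(2009/257) = 9 + 257/2009 = 18338/2009
0 + 1/(18338/2009) = 0 + 2009/18338 = 2009/18338

2009/18338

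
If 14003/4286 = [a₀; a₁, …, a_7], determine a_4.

Apply division with remainder until the remainder is 0:
14003 = 3·4286 + 1145, so a_0 = 3
4286 = 3·1145 + 851, so a_1 = 3
1145 = 1·851 + 294, so a_2 = 1
851 = 2·294 + 263, so a_3 = 2
294 = 1·263 + 31, so a_4 = 1

1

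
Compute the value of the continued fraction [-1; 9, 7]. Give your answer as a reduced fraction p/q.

Starting at the tail and folding back:
Start with 7.
9 + 1/(7/1) = 9 + 1/7 = 64/7
-1 + 1/(64/7) = -1 + 7/64 = -57/64

-57/64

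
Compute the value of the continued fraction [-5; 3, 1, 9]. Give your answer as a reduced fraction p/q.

-185/39

a_0 = -5: -5/1
a_1 = 3: -14/3
a_2 = 1: -19/4
a_3 = 9: -185/39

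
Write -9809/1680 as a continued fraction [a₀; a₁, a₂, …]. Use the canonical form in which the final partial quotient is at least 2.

[-6; 6, 5, 54]

Run the Euclidean algorithm, recording each quotient:
-9809 = -6·1680 + 271, so a_0 = -6
1680 = 6·271 + 54, so a_1 = 6
271 = 5·54 + 1, so a_2 = 5
54 = 54·1 + 0, so a_3 = 54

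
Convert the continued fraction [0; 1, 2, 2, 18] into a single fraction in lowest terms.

92/129

Start with 18.
2 + 1/(18/1) = 2 + 1/18 = 37/18
2 + 1/(37/18) = 2 + 18/37 = 92/37
1 + 1/(92/37) = 1 + 37/92 = 129/92
0 + 1/(129/92) = 0 + 92/129 = 92/129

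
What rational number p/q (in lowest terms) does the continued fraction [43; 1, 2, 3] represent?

437/10

Build up convergents one term at a time:
a_0 = 43: 43/1
a_1 = 1: 44/1
a_2 = 2: 131/3
a_3 = 3: 437/10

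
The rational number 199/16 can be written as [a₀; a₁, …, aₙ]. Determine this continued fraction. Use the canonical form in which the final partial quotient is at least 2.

[12; 2, 3, 2]

Run the Euclidean algorithm, recording each quotient:
199 ÷ 16 → quotient 12, remainder 7
16 ÷ 7 → quotient 2, remainder 2
7 ÷ 2 → quotient 3, remainder 1
2 ÷ 1 → quotient 2, remainder 0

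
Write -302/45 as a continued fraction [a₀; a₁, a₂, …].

⌊-302/45⌋ = -7, remainder 13
⌊45/13⌋ = 3, remainder 6
⌊13/6⌋ = 2, remainder 1
⌊6/1⌋ = 6, remainder 0

[-7; 3, 2, 6]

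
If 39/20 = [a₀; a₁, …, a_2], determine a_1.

1

Repeatedly divide and take the remainder:
⌊39/20⌋ = 1, remainder 19
⌊20/19⌋ = 1, remainder 1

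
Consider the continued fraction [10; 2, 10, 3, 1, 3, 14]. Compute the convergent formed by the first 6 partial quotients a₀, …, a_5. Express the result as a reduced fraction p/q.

3384/323

Start with 3.
1 + 1/(3/1) = 1 + 1/3 = 4/3
3 + 1/(4/3) = 3 + 3/4 = 15/4
10 + 1/(15/4) = 10 + 4/15 = 154/15
2 + 1/(154/15) = 2 + 15/154 = 323/154
10 + 1/(323/154) = 10 + 154/323 = 3384/323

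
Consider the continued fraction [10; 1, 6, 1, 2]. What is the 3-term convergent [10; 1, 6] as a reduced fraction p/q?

Work from the innermost term outward:
Start with 6.
1 + 1/(6/1) = 1 + 1/6 = 7/6
10 + 1/(7/6) = 10 + 6/7 = 76/7

76/7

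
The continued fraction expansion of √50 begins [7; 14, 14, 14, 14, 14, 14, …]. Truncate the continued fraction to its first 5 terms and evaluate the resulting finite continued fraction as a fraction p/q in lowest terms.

Start with 14.
14 + 1/(14/1) = 14 + 1/14 = 197/14
14 + 1/(197/14) = 14 + 14/197 = 2772/197
14 + 1/(2772/197) = 14 + 197/2772 = 39005/2772
7 + 1/(39005/2772) = 7 + 2772/39005 = 275807/39005

275807/39005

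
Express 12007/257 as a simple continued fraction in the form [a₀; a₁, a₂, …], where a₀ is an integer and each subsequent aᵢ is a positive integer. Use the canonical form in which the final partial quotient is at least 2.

12007 = 46·257 + 185, so a_0 = 46
257 = 1·185 + 72, so a_1 = 1
185 = 2·72 + 41, so a_2 = 2
72 = 1·41 + 31, so a_3 = 1
41 = 1·31 + 10, so a_4 = 1
31 = 3·10 + 1, so a_5 = 3
10 = 10·1 + 0, so a_6 = 10

[46; 1, 2, 1, 1, 3, 10]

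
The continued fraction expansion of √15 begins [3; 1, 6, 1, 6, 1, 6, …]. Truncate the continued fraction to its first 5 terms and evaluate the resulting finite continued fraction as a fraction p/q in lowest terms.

213/55

Build up convergents one term at a time:
a_0 = 3: 3/1
a_1 = 1: 4/1
a_2 = 6: 27/7
a_3 = 1: 31/8
a_4 = 6: 213/55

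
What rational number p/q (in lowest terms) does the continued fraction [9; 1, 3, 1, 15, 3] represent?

Work from the innermost term outward:
Start with 3.
15 + 1/(3/1) = 15 + 1/3 = 46/3
1 + 1/(46/3) = 1 + 3/46 = 49/46
3 + 1/(49/46) = 3 + 46/49 = 193/49
1 + 1/(193/49) = 1 + 49/193 = 242/193
9 + 1/(242/193) = 9 + 193/242 = 2371/242

2371/242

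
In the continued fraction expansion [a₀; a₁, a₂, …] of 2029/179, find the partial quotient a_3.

59

Repeatedly divide and take the remainder:
2029 = 11·179 + 60, so a_0 = 11
179 = 2·60 + 59, so a_1 = 2
60 = 1·59 + 1, so a_2 = 1
59 = 59·1 + 0, so a_3 = 59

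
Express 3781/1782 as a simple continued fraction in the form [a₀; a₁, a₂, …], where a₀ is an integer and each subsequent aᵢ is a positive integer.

[2; 8, 4, 1, 2, 1, 1, 6]

Repeatedly divide and take the remainder:
3781 = 2·1782 + 217, so a_0 = 2
1782 = 8·217 + 46, so a_1 = 8
217 = 4·46 + 33, so a_2 = 4
46 = 1·33 + 13, so a_3 = 1
33 = 2·13 + 7, so a_4 = 2
13 = 1·7 + 6, so a_5 = 1
7 = 1·6 + 1, so a_6 = 1
6 = 6·1 + 0, so a_7 = 6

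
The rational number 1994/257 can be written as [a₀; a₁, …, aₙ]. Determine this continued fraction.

[7; 1, 3, 6, 1, 8]

Run the Euclidean algorithm, recording each quotient:
⌊1994/257⌋ = 7, remainder 195
⌊257/195⌋ = 1, remainder 62
⌊195/62⌋ = 3, remainder 9
⌊62/9⌋ = 6, remainder 8
⌊9/8⌋ = 1, remainder 1
⌊8/1⌋ = 8, remainder 0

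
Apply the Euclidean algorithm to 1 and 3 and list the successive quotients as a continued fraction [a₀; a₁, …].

Repeatedly divide and take the remainder:
⌊1/3⌋ = 0, remainder 1
⌊3/1⌋ = 3, remainder 0

[0; 3]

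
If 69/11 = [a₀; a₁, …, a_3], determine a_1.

3

69 = 6·11 + 3, so a_0 = 6
11 = 3·3 + 2, so a_1 = 3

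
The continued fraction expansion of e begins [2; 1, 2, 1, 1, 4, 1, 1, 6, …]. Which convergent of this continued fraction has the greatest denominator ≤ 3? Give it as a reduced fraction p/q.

a_0 = 2: 2/1  (≤ bound)
a_1 = 1: 3/1  (≤ bound)
a_2 = 2: 8/3  (≤ bound)
a_3 = 1: 11/4  (> 3, stop)

8/3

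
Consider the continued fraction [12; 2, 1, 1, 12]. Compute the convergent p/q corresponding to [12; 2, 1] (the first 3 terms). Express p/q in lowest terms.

37/3

a_0 = 12: 12/1
a_1 = 2: 25/2
a_2 = 1: 37/3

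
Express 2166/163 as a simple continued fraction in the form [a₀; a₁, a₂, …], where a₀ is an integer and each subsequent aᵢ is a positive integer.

[13; 3, 2, 7, 3]

2166 ÷ 163 → quotient 13, remainder 47
163 ÷ 47 → quotient 3, remainder 22
47 ÷ 22 → quotient 2, remainder 3
22 ÷ 3 → quotient 7, remainder 1
3 ÷ 1 → quotient 3, remainder 0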